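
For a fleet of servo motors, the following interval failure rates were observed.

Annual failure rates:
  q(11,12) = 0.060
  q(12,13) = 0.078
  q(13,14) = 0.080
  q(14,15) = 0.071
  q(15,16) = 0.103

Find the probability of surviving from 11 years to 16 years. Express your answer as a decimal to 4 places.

0.6644

Chaining the interval survival probabilities: (1 − 0.060) × (1 − 0.078) × (1 − 0.080) × (1 − 0.071) × (1 − 0.103).
= 0.940 × 0.922 × 0.920 × 0.929 × 0.897 = 0.664438.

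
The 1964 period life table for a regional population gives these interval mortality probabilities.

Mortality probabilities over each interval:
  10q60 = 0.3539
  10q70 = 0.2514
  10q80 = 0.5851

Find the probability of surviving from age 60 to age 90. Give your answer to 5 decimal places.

30p60 = (1 − 0.3539) × (1 − 0.2514) × (1 − 0.5851).
= 0.6461 × 0.7486 × 0.4149 = 0.200675.

0.20067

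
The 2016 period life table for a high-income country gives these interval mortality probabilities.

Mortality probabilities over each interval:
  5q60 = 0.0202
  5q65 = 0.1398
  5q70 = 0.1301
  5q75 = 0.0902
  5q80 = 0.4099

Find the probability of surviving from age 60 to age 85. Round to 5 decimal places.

25p60 = (1 − 0.0202) × (1 − 0.1398) × (1 − 0.1301) × (1 − 0.0902) × (1 − 0.4099).
= 0.9798 × 0.8602 × 0.8699 × 0.9098 × 0.5901 = 0.393621.

0.39362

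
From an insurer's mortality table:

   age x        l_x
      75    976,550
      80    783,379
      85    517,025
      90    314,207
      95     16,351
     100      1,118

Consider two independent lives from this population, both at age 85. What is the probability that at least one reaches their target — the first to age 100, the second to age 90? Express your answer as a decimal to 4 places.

p₁ = l_100/l_85 = 1,118/517,025 = 0.002162; p₂ = l_90/l_85 = 314,207/517,025 = 0.607721.
P(at least one) = 1 − (1−p₁)(1−p₂) = 1 − 0.997838 × 0.392279 = 0.608569.

0.6086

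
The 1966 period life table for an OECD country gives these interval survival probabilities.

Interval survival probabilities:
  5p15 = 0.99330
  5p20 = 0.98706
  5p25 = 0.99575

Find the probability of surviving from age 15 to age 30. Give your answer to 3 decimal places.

Chaining the interval survival probabilities: 0.99330 × 0.98706 × 0.99575.
= 0.976280.

0.976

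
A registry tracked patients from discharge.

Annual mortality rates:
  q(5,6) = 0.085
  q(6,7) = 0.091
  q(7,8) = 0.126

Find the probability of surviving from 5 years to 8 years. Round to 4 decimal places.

Survival from 5 to 8 is the product of surviving each interval: (1 − 0.085) × (1 − 0.091) × (1 − 0.126).
= 0.915 × 0.909 × 0.874 = 0.726936.

0.7269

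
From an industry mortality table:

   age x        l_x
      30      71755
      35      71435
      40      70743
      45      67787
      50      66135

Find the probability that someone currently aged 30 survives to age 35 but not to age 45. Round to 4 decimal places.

This is the probability of reaching 35 but not 45, conditional on being alive at 30: (l_35 − l_45) / l_30.
= (71435 − 67787) / 71755 = 3648 / 71755 = 0.050840.

0.0508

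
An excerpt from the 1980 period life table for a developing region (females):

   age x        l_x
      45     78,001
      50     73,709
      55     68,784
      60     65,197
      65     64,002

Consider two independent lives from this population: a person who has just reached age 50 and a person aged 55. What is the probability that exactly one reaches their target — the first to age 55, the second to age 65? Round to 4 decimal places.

0.1270

p₁ = l_55/l_50 = 68,784/73,709 = 0.933183; p₂ = l_65/l_55 = 64,002/68,784 = 0.930478.
P(exactly one) = p₁(1−p₂) + (1−p₁)p₂ = 0.064877 + 0.062172 = 0.127048.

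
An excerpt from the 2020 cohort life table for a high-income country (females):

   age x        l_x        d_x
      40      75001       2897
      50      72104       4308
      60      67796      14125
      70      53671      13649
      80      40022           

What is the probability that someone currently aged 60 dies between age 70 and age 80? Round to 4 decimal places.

0.2013

This is the probability of reaching 70 but not 80, conditional on being alive at 60: (l_70 − l_80) / l_60.
= (53671 − 40022) / 67796 = 13649 / 67796 = 0.201325.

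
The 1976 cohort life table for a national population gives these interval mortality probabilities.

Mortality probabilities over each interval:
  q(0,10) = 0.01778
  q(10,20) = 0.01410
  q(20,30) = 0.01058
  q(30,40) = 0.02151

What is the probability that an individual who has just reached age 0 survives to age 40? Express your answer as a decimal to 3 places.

The overall survival probability is (1 − 0.01778) × (1 − 0.01410) × (1 − 0.01058) × (1 − 0.02151).
= 0.98222 × 0.98590 × 0.98942 × 0.97849 = 0.937516.

0.938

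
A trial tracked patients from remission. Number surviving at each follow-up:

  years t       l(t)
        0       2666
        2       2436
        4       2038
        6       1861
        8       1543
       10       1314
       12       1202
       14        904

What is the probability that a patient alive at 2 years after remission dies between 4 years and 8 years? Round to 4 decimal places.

This is the probability of reaching 4 but not 8, conditional on being alive at 2: (l(4) − l(8)) / l(2).
= (2038 − 1543) / 2436 = 495 / 2436 = 0.203202.

0.2032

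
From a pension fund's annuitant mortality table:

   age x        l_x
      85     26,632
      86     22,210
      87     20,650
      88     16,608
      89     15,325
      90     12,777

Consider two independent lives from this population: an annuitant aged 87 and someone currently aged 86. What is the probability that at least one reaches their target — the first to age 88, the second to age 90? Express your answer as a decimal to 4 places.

0.9169

p₁ = l_88/l_87 = 16,608/20,650 = 0.804262; p₂ = l_90/l_86 = 12,777/22,210 = 0.575281.
P(at least one) = 1 − (1−p₁)(1−p₂) = 1 − 0.195738 × 0.424719 = 0.916866.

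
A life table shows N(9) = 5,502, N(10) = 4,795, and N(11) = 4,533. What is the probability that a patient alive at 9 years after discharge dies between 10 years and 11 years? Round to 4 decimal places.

This is the probability of reaching 10 but not 11, conditional on being alive at 9: (N(10) − N(11)) / N(9).
= (4,795 − 4,533) / 5,502 = 262 / 5,502 = 0.047619.

0.0476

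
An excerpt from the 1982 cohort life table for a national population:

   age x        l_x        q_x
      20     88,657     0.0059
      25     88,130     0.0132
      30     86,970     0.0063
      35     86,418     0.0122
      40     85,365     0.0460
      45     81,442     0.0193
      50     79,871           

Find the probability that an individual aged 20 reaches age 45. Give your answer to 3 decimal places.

0.919

We want 25p20 = l_45/l_20.
The conditional survival probability is l_45/l_20 = 81,442/88,657 = 0.918619.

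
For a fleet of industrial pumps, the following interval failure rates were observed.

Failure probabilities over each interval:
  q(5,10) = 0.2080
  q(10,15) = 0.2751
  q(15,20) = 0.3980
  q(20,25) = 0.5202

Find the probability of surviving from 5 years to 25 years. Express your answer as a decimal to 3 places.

Chaining the interval survival probabilities: (1 − 0.2080) × (1 − 0.2751) × (1 − 0.3980) × (1 − 0.5202).
= 0.7920 × 0.7249 × 0.6020 × 0.4798 = 0.165829.

0.166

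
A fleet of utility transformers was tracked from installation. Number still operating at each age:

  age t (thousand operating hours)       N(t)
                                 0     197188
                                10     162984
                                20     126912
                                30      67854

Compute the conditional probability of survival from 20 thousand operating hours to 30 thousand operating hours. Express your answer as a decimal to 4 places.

0.5347

The conditional survival probability is N(30)/N(20) = 67854/126912 = 0.534654.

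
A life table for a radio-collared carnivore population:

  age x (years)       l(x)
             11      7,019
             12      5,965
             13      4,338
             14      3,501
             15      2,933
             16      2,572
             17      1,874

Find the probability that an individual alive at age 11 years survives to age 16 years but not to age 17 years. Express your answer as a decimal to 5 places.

0.09944

This is the probability of reaching 16 but not 17, conditional on being alive at 11: (l(16) − l(17)) / l(11).
= (2,572 − 1,874) / 7,019 = 698 / 7,019 = 0.099444.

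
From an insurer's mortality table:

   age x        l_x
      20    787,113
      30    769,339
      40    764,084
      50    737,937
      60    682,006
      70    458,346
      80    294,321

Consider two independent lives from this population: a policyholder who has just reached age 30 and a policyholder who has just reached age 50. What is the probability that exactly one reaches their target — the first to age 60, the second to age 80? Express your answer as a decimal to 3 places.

0.578

p₁ = l_60/l_30 = 682,006/769,339 = 0.886483; p₂ = l_80/l_50 = 294,321/737,937 = 0.398843.
P(exactly one) = p₁(1−p₂) + (1−p₁)p₂ = 0.532915 + 0.045275 = 0.578191.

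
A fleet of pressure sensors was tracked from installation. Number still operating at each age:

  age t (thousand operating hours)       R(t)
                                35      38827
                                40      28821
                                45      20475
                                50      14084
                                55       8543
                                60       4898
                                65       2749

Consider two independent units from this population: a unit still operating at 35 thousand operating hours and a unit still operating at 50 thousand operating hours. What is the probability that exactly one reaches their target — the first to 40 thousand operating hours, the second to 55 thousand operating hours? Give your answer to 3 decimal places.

0.448

p₁ = R(40)/R(35) = 28821/38827 = 0.742293; p₂ = R(55)/R(50) = 8543/14084 = 0.606575.
P(exactly one) = p₁(1−p₂) + (1−p₁)p₂ = 0.292037 + 0.156319 = 0.448355.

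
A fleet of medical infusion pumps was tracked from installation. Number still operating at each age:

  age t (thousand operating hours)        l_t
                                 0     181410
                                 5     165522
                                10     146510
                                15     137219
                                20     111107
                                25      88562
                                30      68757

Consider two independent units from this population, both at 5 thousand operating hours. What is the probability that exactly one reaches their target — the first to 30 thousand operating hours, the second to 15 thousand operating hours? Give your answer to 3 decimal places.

0.556

p₁ = l_30/l_5 = 68757/165522 = 0.415395; p₂ = l_15/l_5 = 137219/165522 = 0.829008.
P(exactly one) = p₁(1−p₂) + (1−p₁)p₂ = 0.071029 + 0.484642 = 0.555671.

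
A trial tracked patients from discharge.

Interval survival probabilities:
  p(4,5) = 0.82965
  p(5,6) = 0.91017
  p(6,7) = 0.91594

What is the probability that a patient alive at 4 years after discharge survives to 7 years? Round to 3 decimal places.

Survival from 4 to 7 is the product of surviving each interval: 0.82965 × 0.91017 × 0.91594.
= 0.691647.

0.692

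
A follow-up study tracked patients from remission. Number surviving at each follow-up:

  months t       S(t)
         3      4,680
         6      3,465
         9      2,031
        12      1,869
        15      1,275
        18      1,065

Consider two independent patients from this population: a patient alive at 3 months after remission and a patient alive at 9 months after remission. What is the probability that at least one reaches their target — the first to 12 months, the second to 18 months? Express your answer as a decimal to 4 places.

p₁ = S(12)/S(3) = 1,869/4,680 = 0.399359; p₂ = S(18)/S(9) = 1,065/2,031 = 0.524372.
P(at least one) = 1 − (1−p₁)(1−p₂) = 1 − 0.600641 × 0.475628 = 0.714318.

0.7143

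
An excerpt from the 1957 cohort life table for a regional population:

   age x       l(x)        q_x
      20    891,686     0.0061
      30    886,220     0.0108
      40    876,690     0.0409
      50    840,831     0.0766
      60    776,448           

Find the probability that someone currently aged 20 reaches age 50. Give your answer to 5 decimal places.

0.94297

The conditional survival probability is l(50)/l(20) = 840,831/891,686 = 0.942968.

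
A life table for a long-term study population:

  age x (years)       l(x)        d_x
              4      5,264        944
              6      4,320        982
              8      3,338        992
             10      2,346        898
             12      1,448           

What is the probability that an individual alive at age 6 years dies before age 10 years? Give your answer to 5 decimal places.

P(die before 10 | alive at 6) = 1 − l(10)/l(6) = 1 − 2,346/4,320 = (1,974)/4,320 = 0.456944.

0.45694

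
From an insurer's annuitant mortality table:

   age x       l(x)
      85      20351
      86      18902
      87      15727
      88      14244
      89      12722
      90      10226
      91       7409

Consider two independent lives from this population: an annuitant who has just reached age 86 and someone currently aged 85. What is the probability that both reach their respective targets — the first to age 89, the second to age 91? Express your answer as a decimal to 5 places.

p₁ = l(89)/l(86) = 12722/18902 = 0.673050; p₂ = l(91)/l(85) = 7409/20351 = 0.364061.
P(both) = p₁ × p₂ = 0.673050 × 0.364061 = 0.245031.

0.24503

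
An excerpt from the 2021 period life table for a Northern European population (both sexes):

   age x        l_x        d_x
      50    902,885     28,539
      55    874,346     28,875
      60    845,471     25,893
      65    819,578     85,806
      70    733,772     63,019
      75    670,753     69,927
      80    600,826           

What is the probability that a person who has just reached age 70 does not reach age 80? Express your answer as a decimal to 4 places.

0.1812

P(die before 80 | alive at 70) = 1 − l_80/l_70 = 1 − 600,826/733,772 = (132,946)/733,772 = 0.181182.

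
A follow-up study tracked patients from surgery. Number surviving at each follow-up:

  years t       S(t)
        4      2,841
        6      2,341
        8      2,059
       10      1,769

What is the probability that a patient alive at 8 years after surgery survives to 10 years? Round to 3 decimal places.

The conditional survival probability is S(10)/S(8) = 1,769/2,059 = 0.859155.

0.859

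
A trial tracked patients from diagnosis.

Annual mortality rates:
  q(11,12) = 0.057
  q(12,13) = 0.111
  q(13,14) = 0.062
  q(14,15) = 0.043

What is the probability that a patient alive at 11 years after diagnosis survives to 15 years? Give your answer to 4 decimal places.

P(survive 11→15) = (1 − 0.057) × (1 − 0.111) × (1 − 0.062) × (1 − 0.043).
= 0.943 × 0.889 × 0.938 × 0.957 = 0.752538.

0.7525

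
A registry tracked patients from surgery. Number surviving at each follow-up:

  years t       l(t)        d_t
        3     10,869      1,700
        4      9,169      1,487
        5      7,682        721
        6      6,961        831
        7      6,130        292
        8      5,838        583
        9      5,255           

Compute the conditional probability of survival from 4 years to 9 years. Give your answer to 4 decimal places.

The conditional survival probability is l(9)/l(4) = 5,255/9,169 = 0.573127.

0.5731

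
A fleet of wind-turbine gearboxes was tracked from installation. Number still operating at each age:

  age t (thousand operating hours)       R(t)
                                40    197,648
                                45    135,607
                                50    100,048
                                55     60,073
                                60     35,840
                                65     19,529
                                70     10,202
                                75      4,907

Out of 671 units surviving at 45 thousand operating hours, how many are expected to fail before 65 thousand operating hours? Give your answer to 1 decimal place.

574.4

The relevant probability is 1 − 19,529/135,607 = 0.855988.
Expected number = 671 × 0.855988 = 574.4.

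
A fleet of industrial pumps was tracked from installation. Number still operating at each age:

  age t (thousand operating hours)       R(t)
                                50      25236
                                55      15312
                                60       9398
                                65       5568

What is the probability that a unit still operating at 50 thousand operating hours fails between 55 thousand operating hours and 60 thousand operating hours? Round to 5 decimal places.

This is the probability of reaching 55 but not 60, conditional on being operational at 50: (R(55) − R(60)) / R(50).
= (15312 − 9398) / 25236 = 5914 / 25236 = 0.234348.

0.23435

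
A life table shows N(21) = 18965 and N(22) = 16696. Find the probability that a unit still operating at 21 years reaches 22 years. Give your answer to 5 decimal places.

The conditional survival probability is N(22)/N(21) = 16696/18965 = 0.880359.

0.88036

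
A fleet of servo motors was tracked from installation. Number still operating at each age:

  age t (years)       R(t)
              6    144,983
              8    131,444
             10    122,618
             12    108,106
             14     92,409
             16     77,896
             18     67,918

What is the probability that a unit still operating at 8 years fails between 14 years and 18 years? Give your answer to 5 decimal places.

0.18632

This is the probability of reaching 14 but not 18, conditional on being operational at 8: (R(14) − R(18)) / R(8).
= (92,409 − 67,918) / 131,444 = 24,491 / 131,444 = 0.186323.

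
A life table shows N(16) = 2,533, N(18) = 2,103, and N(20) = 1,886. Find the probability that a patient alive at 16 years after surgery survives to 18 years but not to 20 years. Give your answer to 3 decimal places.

This is the probability of reaching 18 but not 20, conditional on being alive at 16: (N(18) − N(20)) / N(16).
= (2,103 − 1,886) / 2,533 = 217 / 2,533 = 0.085669.

0.086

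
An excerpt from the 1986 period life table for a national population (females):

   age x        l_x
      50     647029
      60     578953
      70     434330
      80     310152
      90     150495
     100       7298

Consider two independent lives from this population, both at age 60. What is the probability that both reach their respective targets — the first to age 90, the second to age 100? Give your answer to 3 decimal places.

0.003

p₁ = l_90/l_60 = 150495/578953 = 0.259943; p₂ = l_100/l_60 = 7298/578953 = 0.012606.
P(both) = p₁ × p₂ = 0.259943 × 0.012606 = 0.003277.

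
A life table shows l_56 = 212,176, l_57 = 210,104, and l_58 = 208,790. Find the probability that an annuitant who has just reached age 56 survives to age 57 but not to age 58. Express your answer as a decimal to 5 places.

This is the probability of reaching 57 but not 58, conditional on being alive at 56: (l_57 − l_58) / l_56.
= (210,104 − 208,790) / 212,176 = 1,314 / 212,176 = 0.006193.

0.00619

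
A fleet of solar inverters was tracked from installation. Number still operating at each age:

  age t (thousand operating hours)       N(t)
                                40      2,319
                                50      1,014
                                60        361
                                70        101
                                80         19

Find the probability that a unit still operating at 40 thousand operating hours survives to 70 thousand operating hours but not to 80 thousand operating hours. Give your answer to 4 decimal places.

This is the probability of reaching 70 but not 80, conditional on being operational at 40: (N(70) − N(80)) / N(40).
= (101 − 19) / 2,319 = 82 / 2,319 = 0.035360.

0.0354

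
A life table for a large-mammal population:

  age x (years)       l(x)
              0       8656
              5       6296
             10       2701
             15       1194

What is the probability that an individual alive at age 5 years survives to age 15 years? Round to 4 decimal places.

The conditional survival probability is l(15)/l(5) = 1194/6296 = 0.189644.

0.1896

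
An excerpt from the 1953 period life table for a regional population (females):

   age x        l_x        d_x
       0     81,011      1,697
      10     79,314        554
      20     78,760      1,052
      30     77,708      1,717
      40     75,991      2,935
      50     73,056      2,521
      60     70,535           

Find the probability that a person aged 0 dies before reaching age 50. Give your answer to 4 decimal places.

P(die before 50 | alive at 0) = 1 − l_50/l_0 = 1 − 73,056/81,011 = (7,955)/81,011 = 0.098197.

0.0982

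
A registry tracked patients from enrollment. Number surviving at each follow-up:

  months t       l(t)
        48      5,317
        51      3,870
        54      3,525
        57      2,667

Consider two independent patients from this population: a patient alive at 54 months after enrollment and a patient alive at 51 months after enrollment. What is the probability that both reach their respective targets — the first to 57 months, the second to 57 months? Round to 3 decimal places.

0.521

p₁ = l(57)/l(54) = 2,667/3,525 = 0.756596; p₂ = l(57)/l(51) = 2,667/3,870 = 0.689147.
P(both) = p₁ × p₂ = 0.756596 × 0.689147 = 0.521406.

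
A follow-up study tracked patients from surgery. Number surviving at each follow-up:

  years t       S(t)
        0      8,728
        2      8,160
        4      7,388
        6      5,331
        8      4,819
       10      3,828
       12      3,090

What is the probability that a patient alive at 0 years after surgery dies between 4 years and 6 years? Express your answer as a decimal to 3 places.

0.236

This is the probability of reaching 4 but not 6, conditional on being alive at 0: (S(4) − S(6)) / S(0).
= (7,388 − 5,331) / 8,728 = 2,057 / 8,728 = 0.235678.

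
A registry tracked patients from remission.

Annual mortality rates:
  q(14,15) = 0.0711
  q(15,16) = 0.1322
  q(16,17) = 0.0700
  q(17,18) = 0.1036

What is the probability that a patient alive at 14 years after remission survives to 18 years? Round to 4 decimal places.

0.6720

P(survive 14→18) = (1 − 0.0711) × (1 − 0.1322) × (1 − 0.0700) × (1 − 0.1036).
= 0.9289 × 0.8678 × 0.9300 × 0.8964 = 0.672006.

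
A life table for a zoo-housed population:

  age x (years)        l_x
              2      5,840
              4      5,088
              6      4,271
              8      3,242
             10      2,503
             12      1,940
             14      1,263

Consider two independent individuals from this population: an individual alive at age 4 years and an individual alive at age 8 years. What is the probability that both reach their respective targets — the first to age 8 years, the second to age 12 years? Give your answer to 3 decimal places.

p₁ = l_8/l_4 = 3,242/5,088 = 0.637186; p₂ = l_12/l_8 = 1,940/3,242 = 0.598396.
P(both) = p₁ × p₂ = 0.637186 × 0.598396 = 0.381290.

0.381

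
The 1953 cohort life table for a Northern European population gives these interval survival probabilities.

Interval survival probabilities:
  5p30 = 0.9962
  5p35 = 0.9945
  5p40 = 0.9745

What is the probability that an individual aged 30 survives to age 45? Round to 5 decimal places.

0.96546

Chaining the interval survival probabilities: 0.9962 × 0.9945 × 0.9745.
= 0.965458.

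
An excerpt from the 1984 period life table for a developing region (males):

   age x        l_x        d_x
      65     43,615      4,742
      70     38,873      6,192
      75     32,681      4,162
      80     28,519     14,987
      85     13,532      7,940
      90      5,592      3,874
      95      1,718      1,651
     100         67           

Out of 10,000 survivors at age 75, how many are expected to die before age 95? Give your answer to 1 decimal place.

9474.3

The relevant probability is 1 − 1,718/32,681 = 0.947431.
Expected number = 10,000 × 0.947431 = 9474.3.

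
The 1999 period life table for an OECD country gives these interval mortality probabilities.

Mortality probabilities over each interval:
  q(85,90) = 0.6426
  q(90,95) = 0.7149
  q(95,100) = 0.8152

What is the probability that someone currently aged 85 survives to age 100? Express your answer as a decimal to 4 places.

0.0188

Chaining the interval survival probabilities: (1 − 0.6426) × (1 − 0.7149) × (1 − 0.8152).
= 0.3574 × 0.2851 × 0.1848 = 0.018830.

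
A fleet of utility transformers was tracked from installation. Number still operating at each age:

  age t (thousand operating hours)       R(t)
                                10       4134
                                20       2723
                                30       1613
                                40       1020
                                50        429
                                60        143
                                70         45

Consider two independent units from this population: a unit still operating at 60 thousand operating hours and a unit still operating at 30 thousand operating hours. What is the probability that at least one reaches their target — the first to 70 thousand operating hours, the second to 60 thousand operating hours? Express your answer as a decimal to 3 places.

0.375

p₁ = R(70)/R(60) = 45/143 = 0.314685; p₂ = R(60)/R(30) = 143/1613 = 0.088655.
P(at least one) = 1 − (1−p₁)(1−p₂) = 1 − 0.685315 × 0.911345 = 0.375442.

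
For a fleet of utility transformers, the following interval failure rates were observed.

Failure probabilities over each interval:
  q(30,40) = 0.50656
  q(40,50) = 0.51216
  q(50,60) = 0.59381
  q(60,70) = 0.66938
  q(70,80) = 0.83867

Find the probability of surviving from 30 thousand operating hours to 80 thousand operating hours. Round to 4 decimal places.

0.0052

Survival from 30 to 80 is the product of surviving each interval: (1 − 0.50656) × (1 − 0.51216) × (1 − 0.59381) × (1 − 0.66938) × (1 − 0.83867).
= 0.49344 × 0.48784 × 0.40619 × 0.33062 × 0.16133 = 0.005215.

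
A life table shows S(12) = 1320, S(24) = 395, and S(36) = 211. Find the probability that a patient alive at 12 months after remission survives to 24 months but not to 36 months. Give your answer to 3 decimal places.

0.139

This is the probability of reaching 24 but not 36, conditional on being alive at 12: (S(24) − S(36)) / S(12).
= (395 − 211) / 1320 = 184 / 1320 = 0.139394.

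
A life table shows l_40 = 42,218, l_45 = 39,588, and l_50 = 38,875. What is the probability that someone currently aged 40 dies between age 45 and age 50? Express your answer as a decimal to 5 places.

We want 5|5q40 = (l_45 − l_50)/l_40.
This is the probability of reaching 45 but not 50, conditional on being alive at 40: (l_45 − l_50) / l_40.
= (39,588 − 38,875) / 42,218 = 713 / 42,218 = 0.016889.

0.01689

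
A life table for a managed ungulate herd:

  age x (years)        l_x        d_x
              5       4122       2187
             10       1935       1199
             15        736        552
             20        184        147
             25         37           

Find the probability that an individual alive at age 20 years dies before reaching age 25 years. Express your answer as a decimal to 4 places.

P(die before 25 | alive at 20) = 1 − l_25/l_20 = 1 − 37/184 = (147)/184 = 0.798913.

0.7989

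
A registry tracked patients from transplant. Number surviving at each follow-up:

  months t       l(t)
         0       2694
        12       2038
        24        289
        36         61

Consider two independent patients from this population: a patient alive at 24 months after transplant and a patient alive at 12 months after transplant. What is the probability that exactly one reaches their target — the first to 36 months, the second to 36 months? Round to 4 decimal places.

0.2284

p₁ = l(36)/l(24) = 61/289 = 0.211073; p₂ = l(36)/l(12) = 61/2038 = 0.029931.
P(exactly one) = p₁(1−p₂) + (1−p₁)p₂ = 0.204755 + 0.023613 = 0.228369.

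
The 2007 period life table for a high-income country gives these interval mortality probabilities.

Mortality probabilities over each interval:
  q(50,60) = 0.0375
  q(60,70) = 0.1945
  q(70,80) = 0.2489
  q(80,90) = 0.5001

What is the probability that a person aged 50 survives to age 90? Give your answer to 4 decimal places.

0.2911

The overall survival probability is (1 − 0.0375) × (1 − 0.1945) × (1 − 0.2489) × (1 − 0.5001).
= 0.9625 × 0.8055 × 0.7511 × 0.4999 = 0.291103.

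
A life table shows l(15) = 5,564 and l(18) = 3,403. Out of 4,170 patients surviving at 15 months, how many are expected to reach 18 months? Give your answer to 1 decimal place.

2550.4

The relevant probability is 3,403/5,564 = 0.611610.
Expected number = 4,170 × 0.611610 = 2550.4.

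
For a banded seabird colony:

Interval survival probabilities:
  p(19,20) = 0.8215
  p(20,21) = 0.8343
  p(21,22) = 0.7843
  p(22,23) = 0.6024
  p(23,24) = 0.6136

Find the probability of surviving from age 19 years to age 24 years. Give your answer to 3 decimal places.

0.199

P(survive 19→24) = 0.8215 × 0.8343 × 0.7843 × 0.6024 × 0.6136.
= 0.198693.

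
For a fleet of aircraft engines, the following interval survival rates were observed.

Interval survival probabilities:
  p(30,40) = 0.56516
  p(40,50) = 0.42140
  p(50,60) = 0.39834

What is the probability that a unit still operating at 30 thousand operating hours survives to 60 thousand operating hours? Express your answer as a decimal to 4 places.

0.0949

P(survive 30→60) = 0.56516 × 0.42140 × 0.39834.
= 0.094868.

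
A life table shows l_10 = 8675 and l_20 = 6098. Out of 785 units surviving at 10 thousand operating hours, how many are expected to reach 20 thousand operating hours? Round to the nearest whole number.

The relevant probability is 6098/8675 = 0.702939.
Expected number = 785 × 0.702939 = 552.

552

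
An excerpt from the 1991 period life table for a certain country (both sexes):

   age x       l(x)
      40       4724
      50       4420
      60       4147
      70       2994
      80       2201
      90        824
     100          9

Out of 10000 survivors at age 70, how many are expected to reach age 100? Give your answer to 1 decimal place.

30.1

The relevant probability is 9/2994 = 0.003006.
Expected number = 10000 × 0.003006 = 30.1.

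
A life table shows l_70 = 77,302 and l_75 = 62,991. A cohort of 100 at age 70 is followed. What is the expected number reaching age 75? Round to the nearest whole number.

81

The relevant probability is 62,991/77,302 = 0.814869.
Expected number = 100 × 0.814869 = 81.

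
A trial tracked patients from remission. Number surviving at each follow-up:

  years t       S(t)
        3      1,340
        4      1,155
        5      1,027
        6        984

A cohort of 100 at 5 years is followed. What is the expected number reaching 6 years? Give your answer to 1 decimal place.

95.8

The relevant probability is 984/1,027 = 0.958130.
Expected number = 100 × 0.958130 = 95.8.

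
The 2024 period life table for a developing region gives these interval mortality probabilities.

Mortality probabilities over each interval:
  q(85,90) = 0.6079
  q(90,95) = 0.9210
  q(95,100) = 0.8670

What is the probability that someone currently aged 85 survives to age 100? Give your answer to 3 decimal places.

0.004

Survival from 85 to 100 is the product of surviving each interval: (1 − 0.6079) × (1 − 0.9210) × (1 − 0.8670).
= 0.3921 × 0.0790 × 0.1330 = 0.004120.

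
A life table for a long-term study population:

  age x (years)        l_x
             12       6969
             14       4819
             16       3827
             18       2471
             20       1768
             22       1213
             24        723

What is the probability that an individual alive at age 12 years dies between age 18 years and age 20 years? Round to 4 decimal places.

0.1009

This is the probability of reaching 18 but not 20, conditional on being alive at 12: (l_18 − l_20) / l_12.
= (2471 − 1768) / 6969 = 703 / 6969 = 0.100875.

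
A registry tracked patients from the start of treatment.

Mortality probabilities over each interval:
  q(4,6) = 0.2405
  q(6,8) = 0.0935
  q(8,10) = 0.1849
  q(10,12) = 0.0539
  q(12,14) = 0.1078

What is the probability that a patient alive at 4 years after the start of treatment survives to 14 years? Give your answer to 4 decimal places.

Chaining the interval survival probabilities: (1 − 0.2405) × (1 − 0.0935) × (1 − 0.1849) × (1 − 0.0539) × (1 − 0.1078).
= 0.7595 × 0.9065 × 0.8151 × 0.9461 × 0.8922 = 0.473703.

0.4737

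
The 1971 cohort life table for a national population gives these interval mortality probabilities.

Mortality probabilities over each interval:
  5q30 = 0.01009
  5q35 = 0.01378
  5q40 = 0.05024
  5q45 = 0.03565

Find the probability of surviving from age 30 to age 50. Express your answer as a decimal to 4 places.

The overall survival probability is (1 − 0.01009) × (1 − 0.01378) × (1 − 0.05024) × (1 − 0.03565).
= 0.98991 × 0.98622 × 0.94976 × 0.96435 = 0.894166.

0.8942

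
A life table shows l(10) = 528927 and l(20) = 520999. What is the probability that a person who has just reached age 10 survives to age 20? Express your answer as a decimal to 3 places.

The conditional survival probability is l(20)/l(10) = 520999/528927 = 0.985011.

0.985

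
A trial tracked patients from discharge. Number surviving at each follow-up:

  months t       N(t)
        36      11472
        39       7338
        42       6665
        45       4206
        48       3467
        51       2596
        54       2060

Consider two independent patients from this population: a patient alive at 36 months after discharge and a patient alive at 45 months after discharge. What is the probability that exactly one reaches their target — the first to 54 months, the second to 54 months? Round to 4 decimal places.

p₁ = N(54)/N(36) = 2060/11472 = 0.179568; p₂ = N(54)/N(45) = 2060/4206 = 0.489777.
P(exactly one) = p₁(1−p₂) + (1−p₁)p₂ = 0.091620 + 0.401829 = 0.493448.

0.4934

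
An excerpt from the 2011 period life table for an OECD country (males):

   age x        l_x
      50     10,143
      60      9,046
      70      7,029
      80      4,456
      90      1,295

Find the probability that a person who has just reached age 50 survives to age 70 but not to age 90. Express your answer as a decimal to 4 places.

0.5653

This is the probability of reaching 70 but not 90, conditional on being alive at 50: (l_70 − l_90) / l_50.
= (7,029 − 1,295) / 10,143 = 5,734 / 10,143 = 0.565316.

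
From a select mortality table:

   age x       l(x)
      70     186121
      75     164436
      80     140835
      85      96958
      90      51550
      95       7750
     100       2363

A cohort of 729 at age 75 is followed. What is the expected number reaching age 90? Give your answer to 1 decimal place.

The relevant probability is 51550/164436 = 0.313496.
Expected number = 729 × 0.313496 = 228.5.

228.5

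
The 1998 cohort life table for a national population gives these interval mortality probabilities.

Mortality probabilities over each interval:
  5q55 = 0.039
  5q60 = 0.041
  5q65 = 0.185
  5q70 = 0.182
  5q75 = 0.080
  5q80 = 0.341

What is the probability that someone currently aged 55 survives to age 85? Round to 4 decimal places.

Survival from 55 to 85 is the product of surviving each interval: (1 − 0.039) × (1 − 0.041) × (1 − 0.185) × (1 − 0.182) × (1 − 0.080) × (1 − 0.341).
= 0.961 × 0.959 × 0.815 × 0.818 × 0.920 × 0.659 = 0.372500.

0.3725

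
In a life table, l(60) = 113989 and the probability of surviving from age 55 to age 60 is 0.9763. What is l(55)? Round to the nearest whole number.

l(55) = l(60) / p = 113989 / 0.9763 = 116756.

116756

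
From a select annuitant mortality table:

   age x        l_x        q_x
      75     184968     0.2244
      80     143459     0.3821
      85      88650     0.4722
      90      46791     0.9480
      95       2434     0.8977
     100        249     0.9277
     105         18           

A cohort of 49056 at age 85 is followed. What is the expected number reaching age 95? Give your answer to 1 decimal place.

1346.9

The relevant probability is 2434/88650 = 0.027456.
Expected number = 49056 × 0.027456 = 1346.9.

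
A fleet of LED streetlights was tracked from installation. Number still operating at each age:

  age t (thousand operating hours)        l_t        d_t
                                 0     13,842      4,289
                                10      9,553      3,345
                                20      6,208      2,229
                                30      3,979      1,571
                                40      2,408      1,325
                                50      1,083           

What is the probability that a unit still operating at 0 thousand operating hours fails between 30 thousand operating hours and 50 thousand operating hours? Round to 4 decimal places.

0.2092

This is the probability of reaching 30 but not 50, conditional on being operational at 0: (l_30 − l_50) / l_0.
= (3,979 − 1,083) / 13,842 = 2,896 / 13,842 = 0.209218.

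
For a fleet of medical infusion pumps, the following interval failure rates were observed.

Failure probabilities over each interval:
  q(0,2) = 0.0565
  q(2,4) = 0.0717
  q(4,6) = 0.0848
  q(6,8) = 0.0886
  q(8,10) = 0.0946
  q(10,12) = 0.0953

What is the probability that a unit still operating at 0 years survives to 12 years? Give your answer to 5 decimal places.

Survival from 0 to 12 is the product of surviving each interval: (1 − 0.0565) × (1 − 0.0717) × (1 − 0.0848) × (1 − 0.0886) × (1 − 0.0946) × (1 − 0.0953).
= 0.9435 × 0.9283 × 0.9152 × 0.9114 × 0.9054 × 0.9047 = 0.598412.

0.59841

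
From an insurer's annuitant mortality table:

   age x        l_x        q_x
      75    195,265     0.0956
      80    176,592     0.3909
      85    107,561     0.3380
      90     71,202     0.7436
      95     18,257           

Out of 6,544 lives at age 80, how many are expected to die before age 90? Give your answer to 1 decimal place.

3905.5

The relevant probability is 1 − 71,202/176,592 = 0.596799.
Expected number = 6,544 × 0.596799 = 3905.5.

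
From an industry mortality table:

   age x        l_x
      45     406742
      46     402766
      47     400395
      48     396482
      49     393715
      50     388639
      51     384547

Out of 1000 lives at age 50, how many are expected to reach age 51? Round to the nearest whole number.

The relevant probability is 384547/388639 = 0.989471.
Expected number = 1000 × 0.989471 = 989.

989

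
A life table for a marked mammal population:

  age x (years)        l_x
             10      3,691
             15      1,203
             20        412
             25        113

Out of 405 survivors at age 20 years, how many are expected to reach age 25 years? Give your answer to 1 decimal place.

111.1

The relevant probability is 113/412 = 0.274272.
Expected number = 405 × 0.274272 = 111.1.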